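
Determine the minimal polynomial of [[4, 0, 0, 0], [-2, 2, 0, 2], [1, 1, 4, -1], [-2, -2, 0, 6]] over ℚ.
The characteristic polynomial factors as (x - 4)^4. The minimal polynomial is ∏(x - λ)^{k_λ} where k_λ is the size of the largest Jordan block at λ.

For λ = 4: rank(A - 4I) = 1, and the largest Jordan block has size 2 (the smallest k with rank((A - 4I)^k) = rank((A - 4I)^(k+1))).

So m_A(x) = (x - 4)^2.

m_A(x) = (x - 4)^2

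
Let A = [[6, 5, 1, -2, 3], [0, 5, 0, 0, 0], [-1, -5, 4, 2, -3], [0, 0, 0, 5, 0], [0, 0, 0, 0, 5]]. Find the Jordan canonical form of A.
J = [[5, 1, 0, 0, 0], [0, 5, 0, 0, 0], [0, 0, 5, 0, 0], [0, 0, 0, 5, 0], [0, 0, 0, 0, 5]]

The characteristic polynomial is det(xI - A) = (x - 5)^5, so the eigenvalues are 5 (algebraic multiplicity 5).

For λ = 5: rank(A - 5I) = 1, rank((A - 5I)^2) = 0. The eigenspace has dimension 5 - 1 = 4, so there are 4 Jordan blocks; the rank sequence gives block sizes [2, 1, 1, 1].

Assembling the blocks gives the Jordan form J above.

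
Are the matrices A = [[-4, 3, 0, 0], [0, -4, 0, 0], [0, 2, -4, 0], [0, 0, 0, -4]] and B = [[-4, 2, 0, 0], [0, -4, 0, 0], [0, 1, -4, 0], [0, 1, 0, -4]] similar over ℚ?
Two matrices over a field are similar if and only if they have the same invariant factors.

Both A and B have characteristic polynomial (x + 4)^4 and minimal polynomial (x + 4)^2. Computing further, both have invariant factors x + 4, x + 4, (x + 4)^2. Hence A and B are similar.

Yes.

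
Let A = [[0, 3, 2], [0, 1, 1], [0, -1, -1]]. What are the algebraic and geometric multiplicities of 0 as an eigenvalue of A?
The characteristic polynomial is x^3, so the factor x appears with exponent 3: the algebraic multiplicity is 3.

rank(A) = 2, so the eigenspace has dimension 3 - 2 = 1: the geometric multiplicity is 1.

Since 1 < 3, A is not diagonalizable.

algebraic multiplicity 3, geometric multiplicity 1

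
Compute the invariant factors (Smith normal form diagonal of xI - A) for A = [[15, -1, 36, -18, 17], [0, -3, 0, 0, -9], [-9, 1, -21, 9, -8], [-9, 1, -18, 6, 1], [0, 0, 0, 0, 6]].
The Jordan structure of A has elementary divisors (x + 3)^2, (x + 3), (x - 6), (x - 6). Arranging the block sizes at each eigenvalue in decreasing order and taking row products gives the invariant factors.

Invariant factors (smallest first, each dividing the next): (x - 6)(x + 3), (x - 6)(x + 3)^2.

Check: the last factor (x - 6)(x + 3)^2 is the minimal polynomial, and the product (x - 6)^2(x + 3)^3 is the characteristic polynomial.

(x - 6)(x + 3), (x - 6)(x + 3)^2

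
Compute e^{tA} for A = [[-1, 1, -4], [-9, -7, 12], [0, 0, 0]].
A has Jordan form J = [[-4, 1, 0], [0, -4, 0], [0, 0, 0]] with A = PJP^{-1}, so e^{tA} = P e^{tJ} P^{-1}.

For a Jordan block J_k(λ), e^{tJ_k(λ)} = e^{λt} · (I + tN + t^2 N^2/2! + ... + t^{k-1} N^{k-1}/(k-1)!) where N is the nilpotent superdiagonal part.

Assembling the blocks and conjugating back gives the entries of e^{tA} as shown above.

e^{tA} = [[(3*t + 1)*e^{-4*t}, t*e^{-4*t}, -1 + e^{-4*t}], [-9*t*e^{-4*t}, (1 - 3*t)*e^{-4*t}, 3 - 3*e^{-4*t}], [0, 0, 1]]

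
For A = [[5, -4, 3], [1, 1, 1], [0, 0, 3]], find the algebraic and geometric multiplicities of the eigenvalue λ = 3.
The characteristic polynomial is (x - 3)^3, so the factor x - 3 appears with exponent 3: the algebraic multiplicity is 3.

rank(A - 3I) = 2, so the eigenspace has dimension 3 - 2 = 1: the geometric multiplicity is 1.

Since 1 < 3, A is not diagonalizable.

algebraic multiplicity 3, geometric multiplicity 1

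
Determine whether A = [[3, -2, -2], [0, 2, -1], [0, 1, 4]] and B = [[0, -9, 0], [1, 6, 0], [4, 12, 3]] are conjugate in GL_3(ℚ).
Yes.

Two matrices over a field are similar if and only if they have the same invariant factors.

Both A and B have characteristic polynomial (x - 3)^3 and minimal polynomial (x - 3)^2. Computing further, both have invariant factors x - 3, (x - 3)^2. Hence A and B are similar.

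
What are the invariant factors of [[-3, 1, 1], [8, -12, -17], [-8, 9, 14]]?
(x - 5)(x + 3)^2

The Jordan structure of A has elementary divisors (x + 3)^2, (x - 5). Arranging the block sizes at each eigenvalue in decreasing order and taking row products gives the invariant factors.

Invariant factors (smallest first, each dividing the next): (x - 5)(x + 3)^2.

Check: the last factor (x - 5)(x + 3)^2 is the minimal polynomial, and the product (x - 5)(x + 3)^2 is the characteristic polynomial.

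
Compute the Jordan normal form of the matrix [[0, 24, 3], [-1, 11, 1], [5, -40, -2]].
The characteristic polynomial is det(xI - A) = (x - 3)^3, so the eigenvalues are 3 (algebraic multiplicity 3).

For λ = 3: rank(A - 3I) = 1, rank((A - 3I)^2) = 0. The eigenspace has dimension 3 - 1 = 2, so there are 2 Jordan blocks; the rank sequence gives block sizes [2, 1].

Assembling the blocks gives the Jordan form J above.

J = [[3, 1, 0], [0, 3, 0], [0, 0, 3]]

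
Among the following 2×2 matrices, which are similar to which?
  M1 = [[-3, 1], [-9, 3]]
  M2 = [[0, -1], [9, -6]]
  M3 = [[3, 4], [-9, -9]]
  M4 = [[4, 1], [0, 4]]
3 classes: {M1}, {M2, M3}, {M4}

Characteristic polynomials: χ_{M1} = x^2, χ_{M2} = (x + 3)^2, χ_{M3} = (x + 3)^2, χ_{M4} = (x - 4)^2.

{M1}: invariant factors x^2.

{M2, M3}: invariant factors (x + 3)^2.

{M4}: invariant factors (x - 4)^2.

Matrices are similar if and only if their invariant-factor lists agree; the partition into similarity classes is {M1}, {M2, M3}, {M4}.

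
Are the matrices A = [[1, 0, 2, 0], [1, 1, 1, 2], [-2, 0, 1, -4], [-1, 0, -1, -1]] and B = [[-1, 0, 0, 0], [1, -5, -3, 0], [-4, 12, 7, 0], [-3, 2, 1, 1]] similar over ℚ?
Yes.

Two matrices over a field are similar if and only if they have the same invariant factors.

Both A and B have characteristic polynomial (x - 1)^3(x + 1) and minimal polynomial (x - 1)^2(x + 1). Computing further, both have invariant factors x - 1, (x - 1)^2(x + 1). Hence A and B are similar.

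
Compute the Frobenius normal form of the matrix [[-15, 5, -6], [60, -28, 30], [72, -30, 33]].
The invariant factors of A (the non-unit diagonal entries of the Smith normal form of xI - A over ℚ[x]) are x + 3, (x + 3)(x + 4), each dividing the next. The characteristic polynomial is their product, (x + 3)^2(x + 4).

The rational canonical form is the block-diagonal matrix of companion matrices C(f_i):
R = [[-3, 0, 0], [0, 0, -12], [0, 1, -7]].

R = [[-3, 0, 0], [0, 0, -12], [0, 1, -7]]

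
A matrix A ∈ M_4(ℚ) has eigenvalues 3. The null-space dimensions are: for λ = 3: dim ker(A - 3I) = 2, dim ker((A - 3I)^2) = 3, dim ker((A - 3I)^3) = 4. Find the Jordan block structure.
λ = 3: successive nullity increments [2, 1, 1] count blocks of size ≥ k; block sizes are [3, 1].

Jordan blocks: (3, 3), (3, 1)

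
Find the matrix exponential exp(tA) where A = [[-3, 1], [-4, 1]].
e^{tA} = [[(1 - 2*t)*e^{-t}, t*e^{-t}], [-4*t*e^{-t}, (2*t + 1)*e^{-t}]]

A has Jordan form J = [[-1, 1], [0, -1]] with A = PJP^{-1}, so e^{tA} = P e^{tJ} P^{-1}.

For a Jordan block J_k(λ), e^{tJ_k(λ)} = e^{λt} · (I + tN + t^2 N^2/2! + ... + t^{k-1} N^{k-1}/(k-1)!) where N is the nilpotent superdiagonal part.

Assembling the blocks and conjugating back gives the entries of e^{tA} as shown above.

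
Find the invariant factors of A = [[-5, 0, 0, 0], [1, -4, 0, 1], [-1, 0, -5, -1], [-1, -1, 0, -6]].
The Jordan structure of A has elementary divisors (x + 5)^3, (x + 5). Arranging the block sizes at each eigenvalue in decreasing order and taking row products gives the invariant factors.

Invariant factors (smallest first, each dividing the next): x + 5, (x + 5)^3.

Check: the last factor (x + 5)^3 is the minimal polynomial, and the product (x + 5)^4 is the characteristic polynomial.

x + 5, (x + 5)^3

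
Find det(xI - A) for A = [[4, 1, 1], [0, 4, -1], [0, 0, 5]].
χ_A(x) = (x - 5)(x - 4)^2

xI - A = [[x - 4, -1, -1], [0, x - 4, 1], [0, 0, x - 5]].

Expanding det(xI - A) along the first row:
det(xI - A) = + (x - 4)·det([[x - 4, 1], [0, x - 5]]) - (-1)·det([[0, 1], [0, x - 5]]) + (-1)·det([[0, x - 4], [0, 0]]).

Evaluating gives χ_A(x) = x^3 - 13x^2 + 56x - 80 = (x - 5)(x - 4)^2.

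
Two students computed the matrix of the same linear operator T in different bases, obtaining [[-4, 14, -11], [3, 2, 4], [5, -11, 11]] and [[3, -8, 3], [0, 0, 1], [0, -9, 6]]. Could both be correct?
Yes.

Two matrices over a field are similar if and only if they have the same invariant factors.

Both A and B have characteristic polynomial (x - 3)^3 and minimal polynomial (x - 3)^3. Computing further, both have invariant factors (x - 3)^3. Hence A and B are similar.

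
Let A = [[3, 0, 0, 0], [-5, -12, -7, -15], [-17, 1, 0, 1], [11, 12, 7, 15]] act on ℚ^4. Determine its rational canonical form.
The invariant factors of A (the non-unit diagonal entries of the Smith normal form of xI - A over ℚ[x]) are x - 3, x^2(x - 3), each dividing the next. The characteristic polynomial is their product, x^2(x - 3)^2.

The rational canonical form is the block-diagonal matrix of companion matrices C(f_i):
R = [[3, 0, 0, 0], [0, 0, 0, 0], [0, 1, 0, 0], [0, 0, 1, 3]].

R = [[3, 0, 0, 0], [0, 0, 0, 0], [0, 1, 0, 0], [0, 0, 1, 3]]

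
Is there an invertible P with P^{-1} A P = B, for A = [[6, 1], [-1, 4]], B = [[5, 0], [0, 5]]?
Both have characteristic polynomial (x - 5)^2, but the minimal polynomial of A is (x - 5)^2 while the minimal polynomial of B is x - 5. The minimal polynomial is a similarity invariant, so A and B are not similar.

No.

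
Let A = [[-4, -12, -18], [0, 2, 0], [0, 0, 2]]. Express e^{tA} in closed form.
A has Jordan form J = [[-4, 0, 0], [0, 2, 0], [0, 0, 2]] with A = PJP^{-1}, so e^{tA} = P e^{tJ} P^{-1}.

For a Jordan block J_k(λ), e^{tJ_k(λ)} = e^{λt} · (I + tN + t^2 N^2/2! + ... + t^{k-1} N^{k-1}/(k-1)!) where N is the nilpotent superdiagonal part.

Assembling the blocks and conjugating back gives the entries of e^{tA} as shown above.

e^{tA} = [[e^{-4*t}, 2*(1 - e^{6*t})*e^{-4*t}, 3*(1 - e^{6*t})*e^{-4*t}], [0, e^{2*t}, 0], [0, 0, e^{2*t}]]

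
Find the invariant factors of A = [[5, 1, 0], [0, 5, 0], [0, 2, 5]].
The Jordan structure of A has elementary divisors (x - 5)^2, (x - 5). Arranging the block sizes at each eigenvalue in decreasing order and taking row products gives the invariant factors.

Invariant factors (smallest first, each dividing the next): x - 5, (x - 5)^2.

Check: the last factor (x - 5)^2 is the minimal polynomial, and the product (x - 5)^3 is the characteristic polynomial.

x - 5, (x - 5)^2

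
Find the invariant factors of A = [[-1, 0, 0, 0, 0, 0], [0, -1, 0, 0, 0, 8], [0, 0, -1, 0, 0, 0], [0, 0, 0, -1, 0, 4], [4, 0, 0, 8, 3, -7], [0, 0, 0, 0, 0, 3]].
The Jordan structure of A has elementary divisors (x + 1), (x + 1), (x + 1), (x + 1), (x - 3)^2. Arranging the block sizes at each eigenvalue in decreasing order and taking row products gives the invariant factors.

Invariant factors (smallest first, each dividing the next): x + 1, x + 1, x + 1, (x - 3)^2(x + 1).

Check: the last factor (x - 3)^2(x + 1) is the minimal polynomial, and the product (x - 3)^2(x + 1)^4 is the characteristic polynomial.

x + 1, x + 1, x + 1, (x - 3)^2(x + 1)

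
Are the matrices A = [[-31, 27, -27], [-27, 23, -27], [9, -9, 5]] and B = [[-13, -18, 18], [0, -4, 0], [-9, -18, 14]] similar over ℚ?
Yes.

Two matrices over a field are similar if and only if they have the same invariant factors.

Both A and B have characteristic polynomial (x - 5)(x + 4)^2 and minimal polynomial (x - 5)(x + 4). Computing further, both have invariant factors x + 4, (x - 5)(x + 4). Hence A and B are similar.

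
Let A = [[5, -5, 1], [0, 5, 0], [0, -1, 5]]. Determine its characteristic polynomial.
χ_A(x) = (x - 5)^3

xI - A = [[x - 5, 5, -1], [0, x - 5, 0], [0, 1, x - 5]].

Expanding det(xI - A) along the first row:
det(xI - A) = + (x - 5)·det([[x - 5, 0], [1, x - 5]]) - (5)·det([[0, 0], [0, x - 5]]) + (-1)·det([[0, x - 5], [0, 1]]).

Evaluating gives χ_A(x) = x^3 - 15x^2 + 75x - 125 = (x - 5)^3.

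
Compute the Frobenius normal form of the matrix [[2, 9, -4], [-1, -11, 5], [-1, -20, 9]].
R = [[0, 0, 2], [1, 0, -2], [0, 1, 0]]

The invariant factors of A (the non-unit diagonal entries of the Smith normal form of xI - A over ℚ[x]) are x^3 + 2x - 2, each dividing the next. The characteristic polynomial is their product, x^3 + 2x - 2.

The rational canonical form is the block-diagonal matrix of companion matrices C(f_i):
R = [[0, 0, 2], [1, 0, -2], [0, 1, 0]].

Note the characteristic polynomial does not split into linear factors over ℚ, so A has no Jordan form over ℚ; the rational canonical form exists over any field.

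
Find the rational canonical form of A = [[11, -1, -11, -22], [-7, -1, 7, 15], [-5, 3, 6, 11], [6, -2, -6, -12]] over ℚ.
R = [[0, 0, 0, -16], [1, 0, 0, 12], [0, 1, 0, -2], [0, 0, 1, 4]]

The invariant factors of A (the non-unit diagonal entries of the Smith normal form of xI - A over ℚ[x]) are (x - 4)(x^3 + 2x - 4), each dividing the next. The characteristic polynomial is their product, (x - 4)(x^3 + 2x - 4).

The rational canonical form is the block-diagonal matrix of companion matrices C(f_i):
R = [[0, 0, 0, -16], [1, 0, 0, 12], [0, 1, 0, -2], [0, 0, 1, 4]].

Note the characteristic polynomial does not split into linear factors over ℚ, so A has no Jordan form over ℚ; the rational canonical form exists over any field.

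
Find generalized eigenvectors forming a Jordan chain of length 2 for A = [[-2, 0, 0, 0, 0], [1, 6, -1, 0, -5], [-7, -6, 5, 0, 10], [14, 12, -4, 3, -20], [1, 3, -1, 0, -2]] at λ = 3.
We seek v_1 ∈ ker((A - 3I)^2) \ ker(A - 3I), then set v_{i+1} = (A - 3I) v_i.

One such chain is v_1 = [[0, 0, 1, -3, 0]]^T, v_2 = [[0, -1, 2, -4, -1]]^T. Check: (A - 3I) v_2 = [[0, 0, 0, 0, 0]]^T = 0.

v_1 = [[0, 0, 1, -3, 0]]^T, v_2 = [[0, -1, 2, -4, -1]]^T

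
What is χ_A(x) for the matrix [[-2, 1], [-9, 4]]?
χ_A(x) = (x - 1)^2

xI - A = [[x + 2, -1], [9, x - 4]].

Expanding det(xI - A) along the first row:
det(xI - A) = + (x + 2)·det([[x - 4]]) - (-1)·det([[9]]).

Evaluating gives χ_A(x) = x^2 - 2x + 1 = (x - 1)^2.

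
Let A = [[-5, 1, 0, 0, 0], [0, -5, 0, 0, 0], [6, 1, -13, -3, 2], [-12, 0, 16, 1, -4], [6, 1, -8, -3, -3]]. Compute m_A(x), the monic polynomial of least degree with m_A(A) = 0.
The characteristic polynomial factors as (x + 5)^5. The minimal polynomial is ∏(x - λ)^{k_λ} where k_λ is the size of the largest Jordan block at λ.

For λ = -5: rank(A + 5I) = 2, and the largest Jordan block has size 2 (the smallest k with rank((A + 5I)^k) = rank((A + 5I)^(k+1))).

So m_A(x) = (x + 5)^2.

m_A(x) = (x + 5)^2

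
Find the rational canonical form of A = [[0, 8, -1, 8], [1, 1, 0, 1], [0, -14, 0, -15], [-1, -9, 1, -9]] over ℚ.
R = [[0, 0, 0, 0], [1, 0, 0, 0], [0, 1, 0, -15], [0, 0, 1, -8]]

The invariant factors of A (the non-unit diagonal entries of the Smith normal form of xI - A over ℚ[x]) are x^2(x + 3)(x + 5), each dividing the next. The characteristic polynomial is their product, x^2(x + 3)(x + 5).

The rational canonical form is the block-diagonal matrix of companion matrices C(f_i):
R = [[0, 0, 0, 0], [1, 0, 0, 0], [0, 1, 0, -15], [0, 0, 1, -8]].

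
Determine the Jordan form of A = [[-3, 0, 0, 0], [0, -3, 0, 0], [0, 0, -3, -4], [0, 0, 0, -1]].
J = [[-3, 0, 0, 0], [0, -3, 0, 0], [0, 0, -3, 0], [0, 0, 0, -1]]

The characteristic polynomial is det(xI - A) = (x + 1)(x + 3)^3, so the eigenvalues are -3 (algebraic multiplicity 3), -1 (algebraic multiplicity 1).

For λ = -3: rank(A + 3I) = 1. The eigenspace has dimension 4 - 1 = 3, so there are 3 Jordan blocks; the rank sequence gives block sizes [1, 1, 1].

For λ = -1: algebraic multiplicity 1 gives one 1×1 block.

Assembling the blocks gives the Jordan form J above.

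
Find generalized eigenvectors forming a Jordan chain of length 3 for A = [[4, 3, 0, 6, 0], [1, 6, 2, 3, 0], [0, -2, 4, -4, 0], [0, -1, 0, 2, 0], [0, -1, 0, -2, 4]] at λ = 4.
v_1 = [[-1, 0, 1, 0, 0]]^T, v_2 = [[0, 1, 0, 0, 0]]^T, v_3 = [[3, 2, -2, -1, -1]]^T

We seek v_1 ∈ ker((A - 4I)^3) \ ker((A - 4I)^2), then set v_{i+1} = (A - 4I) v_i.

One such chain is v_1 = [[-1, 0, 1, 0, 0]]^T, v_2 = [[0, 1, 0, 0, 0]]^T, v_3 = [[3, 2, -2, -1, -1]]^T. Check: (A - 4I) v_3 = [[0, 0, 0, 0, 0]]^T = 0.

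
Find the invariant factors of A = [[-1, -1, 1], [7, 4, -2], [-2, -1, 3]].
The Jordan structure of A has elementary divisors (x - 2)^3. Arranging the block sizes at each eigenvalue in decreasing order and taking row products gives the invariant factors.

Invariant factors (smallest first, each dividing the next): (x - 2)^3.

Check: the last factor (x - 2)^3 is the minimal polynomial, and the product (x - 2)^3 is the characteristic polynomial.

(x - 2)^3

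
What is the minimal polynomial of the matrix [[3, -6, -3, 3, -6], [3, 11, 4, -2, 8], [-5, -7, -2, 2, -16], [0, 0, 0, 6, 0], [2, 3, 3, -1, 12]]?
m_A(x) = (x - 6)^3

The characteristic polynomial factors as (x - 6)^5. The minimal polynomial is ∏(x - λ)^{k_λ} where k_λ is the size of the largest Jordan block at λ.

For λ = 6: rank(A - 6I) = 2, and the largest Jordan block has size 3 (the smallest k with rank((A - 6I)^k) = rank((A - 6I)^(k+1))).

So m_A(x) = (x - 6)^3.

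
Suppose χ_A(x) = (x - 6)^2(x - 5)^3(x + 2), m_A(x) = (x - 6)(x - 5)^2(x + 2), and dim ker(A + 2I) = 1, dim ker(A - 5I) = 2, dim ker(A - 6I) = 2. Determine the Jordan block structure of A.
Jordan blocks: (-2, 1), (5, 2), (5, 1), (6, 1), (6, 1)

λ = -2: algebraic multiplicity 1 (exponent in χ_A), largest block size 1 (exponent in m_A), 1 block (geometric multiplicity). This forces block sizes [1].
λ = 5: algebraic multiplicity 3 (exponent in χ_A), largest block size 2 (exponent in m_A), 2 blocks (geometric multiplicity). These force block sizes [2, 1].
λ = 6: algebraic multiplicity 2 (exponent in χ_A), largest block size 1 (exponent in m_A), 2 blocks (geometric multiplicity). These force block sizes [1, 1].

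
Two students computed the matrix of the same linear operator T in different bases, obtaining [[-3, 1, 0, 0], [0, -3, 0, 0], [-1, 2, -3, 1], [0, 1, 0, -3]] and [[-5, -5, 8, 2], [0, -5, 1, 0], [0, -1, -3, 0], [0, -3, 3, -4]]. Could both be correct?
No.

trace(A) = -12 but trace(B) = -17. The trace is a similarity invariant, so A and B are not similar.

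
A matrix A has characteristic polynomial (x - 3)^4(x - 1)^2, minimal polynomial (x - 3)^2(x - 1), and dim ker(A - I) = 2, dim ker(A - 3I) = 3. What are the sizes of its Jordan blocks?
Jordan blocks: (1, 1), (1, 1), (3, 2), (3, 1), (3, 1)

λ = 1: algebraic multiplicity 2 (exponent in χ_A), largest block size 1 (exponent in m_A), 2 blocks (geometric multiplicity). These force block sizes [1, 1].
λ = 3: algebraic multiplicity 4 (exponent in χ_A), largest block size 2 (exponent in m_A), 3 blocks (geometric multiplicity). These force block sizes [2, 1, 1].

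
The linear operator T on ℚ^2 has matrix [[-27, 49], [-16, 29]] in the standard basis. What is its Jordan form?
J = [[1, 1], [0, 1]]

The characteristic polynomial is det(xI - A) = (x - 1)^2, so the eigenvalues are 1 (algebraic multiplicity 2).

For λ = 1: rank(A - I) = 1, rank((A - I)^2) = 0. The eigenspace has dimension 2 - 1 = 1, so there is 1 Jordan block; the rank sequence gives block sizes [2].

Assembling the blocks gives the Jordan form J above.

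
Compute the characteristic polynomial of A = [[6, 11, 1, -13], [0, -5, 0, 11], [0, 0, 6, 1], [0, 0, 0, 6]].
χ_A(x) = (x - 6)^3(x + 5)

xI - A = [[x - 6, -11, -1, 13], [0, x + 5, 0, -11], [0, 0, x - 6, -1], [0, 0, 0, x - 6]].

Expanding det(xI - A) along the first row:
det(xI - A) = + (x - 6)·det([[x + 5, 0, -11], [0, x - 6, -1], [0, 0, x - 6]]) - (-11)·det([[0, 0, -11], [0, x - 6, -1], [0, 0, x - 6]]) + (-1)·det([[0, x + 5, -11], [0, 0, -1], [0, 0, x - 6]]) - (13)·det([[0, x + 5, 0], [0, 0, x - 6], [0, 0, 0]]).

Evaluating gives χ_A(x) = x^4 - 13x^3 + 18x^2 + 324x - 1080 = (x - 6)^3(x + 5).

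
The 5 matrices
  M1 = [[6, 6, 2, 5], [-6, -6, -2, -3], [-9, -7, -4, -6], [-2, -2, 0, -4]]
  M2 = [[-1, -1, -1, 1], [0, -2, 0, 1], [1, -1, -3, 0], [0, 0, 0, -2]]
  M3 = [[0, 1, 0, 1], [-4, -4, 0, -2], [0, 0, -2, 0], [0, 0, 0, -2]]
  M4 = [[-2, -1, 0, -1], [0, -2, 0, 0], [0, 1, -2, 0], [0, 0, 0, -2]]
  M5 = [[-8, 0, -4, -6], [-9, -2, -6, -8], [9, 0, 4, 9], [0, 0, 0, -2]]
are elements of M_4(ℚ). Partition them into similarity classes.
2 classes: {M1, M2, M4, M5}, {M3}

Characteristic polynomials: χ_{M1} = (x + 2)^4, χ_{M2} = (x + 2)^4, χ_{M3} = (x + 2)^4, χ_{M4} = (x + 2)^4, χ_{M5} = (x + 2)^4.

{M1, M2, M4, M5}: invariant factors (x + 2)^2, (x + 2)^2.

{M3}: invariant factors x + 2, x + 2, (x + 2)^2.

Matrices are similar if and only if their invariant-factor lists agree; the partition into similarity classes is {M1, M2, M4, M5}, {M3}.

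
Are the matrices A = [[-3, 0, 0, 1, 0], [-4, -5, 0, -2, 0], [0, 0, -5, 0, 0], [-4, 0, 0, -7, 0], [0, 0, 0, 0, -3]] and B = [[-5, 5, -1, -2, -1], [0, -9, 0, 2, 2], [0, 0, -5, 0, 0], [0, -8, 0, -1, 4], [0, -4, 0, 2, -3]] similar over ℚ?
Yes.

Two matrices over a field are similar if and only if they have the same invariant factors.

Both A and B have characteristic polynomial (x + 3)(x + 5)^4 and minimal polynomial (x + 3)(x + 5)^2. Computing further, both have invariant factors x + 5, x + 5, (x + 3)(x + 5)^2. Hence A and B are similar.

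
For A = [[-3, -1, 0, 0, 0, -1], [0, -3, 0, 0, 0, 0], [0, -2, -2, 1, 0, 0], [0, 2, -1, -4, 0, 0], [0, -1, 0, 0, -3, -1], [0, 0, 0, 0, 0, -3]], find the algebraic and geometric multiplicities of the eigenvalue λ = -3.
The characteristic polynomial is (x + 3)^6, so the factor x + 3 appears with exponent 6: the algebraic multiplicity is 6.

rank(A + 3I) = 2, so the eigenspace has dimension 6 - 2 = 4: the geometric multiplicity is 4.

Since 4 < 6, A is not diagonalizable.

algebraic multiplicity 6, geometric multiplicity 4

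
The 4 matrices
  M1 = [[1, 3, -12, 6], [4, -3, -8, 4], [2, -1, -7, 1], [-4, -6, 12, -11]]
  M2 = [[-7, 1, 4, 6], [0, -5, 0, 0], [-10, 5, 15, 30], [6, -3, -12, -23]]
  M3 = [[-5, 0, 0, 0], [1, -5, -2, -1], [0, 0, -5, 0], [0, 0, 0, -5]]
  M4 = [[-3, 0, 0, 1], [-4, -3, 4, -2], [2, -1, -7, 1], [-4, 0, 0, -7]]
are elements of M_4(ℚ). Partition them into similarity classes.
2 classes: {M1, M4}, {M2, M3}

Characteristic polynomials: χ_{M1} = (x + 5)^4, χ_{M2} = (x + 5)^4, χ_{M3} = (x + 5)^4, χ_{M4} = (x + 5)^4.

{M1, M4}: invariant factors (x + 5)^2, (x + 5)^2.

{M2, M3}: invariant factors x + 5, x + 5, (x + 5)^2.

Matrices are similar if and only if their invariant-factor lists agree; the partition into similarity classes is {M1, M4}, {M2, M3}.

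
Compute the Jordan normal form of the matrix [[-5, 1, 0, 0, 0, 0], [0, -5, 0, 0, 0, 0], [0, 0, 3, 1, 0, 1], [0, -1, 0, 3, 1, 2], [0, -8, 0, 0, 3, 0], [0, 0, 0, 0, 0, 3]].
The characteristic polynomial is det(xI - A) = (x - 3)^4(x + 5)^2, so the eigenvalues are -5 (algebraic multiplicity 2), 3 (algebraic multiplicity 4).

For λ = -5: rank(A + 5I) = 5, rank((A + 5I)^2) = 4. The eigenspace has dimension 6 - 5 = 1, so there is 1 Jordan block; the rank sequence gives block sizes [2].

For λ = 3: rank(A - 3I) = 4, rank((A - 3I)^2) = 3, rank((A - 3I)^3) = 2. The eigenspace has dimension 6 - 4 = 2, so there are 2 Jordan blocks; the rank sequence gives block sizes [3, 1].

Assembling the blocks gives the Jordan form J above.

J = [[-5, 1, 0, 0, 0, 0], [0, -5, 0, 0, 0, 0], [0, 0, 3, 1, 0, 0], [0, 0, 0, 3, 1, 0], [0, 0, 0, 0, 3, 0], [0, 0, 0, 0, 0, 3]]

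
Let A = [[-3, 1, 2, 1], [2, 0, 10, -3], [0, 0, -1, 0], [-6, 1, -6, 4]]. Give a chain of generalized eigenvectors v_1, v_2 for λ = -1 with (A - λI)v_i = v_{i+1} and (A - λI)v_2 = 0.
We seek v_1 ∈ ker((A + I)^2) \ ker(A + I), then set v_{i+1} = (A + I) v_i.

One such chain is v_1 = [[0, 1, 0, 0]]^T, v_2 = [[1, 1, 0, 1]]^T. Check: (A + I) v_2 = [[0, 0, 0, 0]]^T = 0.

v_1 = [[0, 1, 0, 0]]^T, v_2 = [[1, 1, 0, 1]]^T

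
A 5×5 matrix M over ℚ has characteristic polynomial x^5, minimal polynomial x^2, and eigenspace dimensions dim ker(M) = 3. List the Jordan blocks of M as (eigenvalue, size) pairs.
λ = 0: algebraic multiplicity 5 (exponent in χ_M), largest block size 2 (exponent in m_M), 3 blocks (geometric multiplicity). These force block sizes [2, 2, 1].

Jordan blocks: (0, 2), (0, 2), (0, 1)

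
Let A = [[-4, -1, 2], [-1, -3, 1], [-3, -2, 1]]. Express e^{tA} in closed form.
e^{tA} = [[(-t^2 - 4*t + 2)*e^{-2*t}/2, t*(-t - 2)*e^{-2*t}/2, t*(t + 4)*e^{-2*t}/2], [-t*e^{-2*t}, (1 - t)*e^{-2*t}, t*e^{-2*t}], [t*(-t - 6)*e^{-2*t}/2, t*(-t - 4)*e^{-2*t}/2, (t^2 + 6*t + 2)*e^{-2*t}/2]]

A has Jordan form J = [[-2, 1, 0], [0, -2, 1], [0, 0, -2]] with A = PJP^{-1}, so e^{tA} = P e^{tJ} P^{-1}.

For a Jordan block J_k(λ), e^{tJ_k(λ)} = e^{λt} · (I + tN + t^2 N^2/2! + ... + t^{k-1} N^{k-1}/(k-1)!) where N is the nilpotent superdiagonal part.

Assembling the blocks and conjugating back gives the entries of e^{tA} as shown above.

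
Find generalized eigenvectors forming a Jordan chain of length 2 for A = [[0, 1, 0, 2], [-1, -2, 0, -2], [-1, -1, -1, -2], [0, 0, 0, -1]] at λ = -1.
v_1 = [[0, 1, 1, 0]]^T, v_2 = [[1, -1, -1, 0]]^T

We seek v_1 ∈ ker((A + I)^2) \ ker(A + I), then set v_{i+1} = (A + I) v_i.

One such chain is v_1 = [[0, 1, 1, 0]]^T, v_2 = [[1, -1, -1, 0]]^T. Check: (A + I) v_2 = [[0, 0, 0, 0]]^T = 0.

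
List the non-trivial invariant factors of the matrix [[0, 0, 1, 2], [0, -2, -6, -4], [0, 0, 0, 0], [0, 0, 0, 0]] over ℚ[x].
The Jordan structure of A has elementary divisors (x + 2), x^2, x. Arranging the block sizes at each eigenvalue in decreasing order and taking row products gives the invariant factors.

Invariant factors (smallest first, each dividing the next): x, x^2(x + 2).

Check: the last factor x^2(x + 2) is the minimal polynomial, and the product x^3(x + 2) is the characteristic polynomial.

x, x^2(x + 2)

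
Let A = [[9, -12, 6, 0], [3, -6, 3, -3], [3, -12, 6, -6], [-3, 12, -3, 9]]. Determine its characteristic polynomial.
χ_A(x) = (x - 6)^2(x - 3)^2

xI - A = [[x - 9, 12, -6, 0], [-3, x + 6, -3, 3], [-3, 12, x - 6, 6], [3, -12, 3, x - 9]].

Expanding det(xI - A) along the first row:
det(xI - A) = + (x - 9)·det([[x + 6, -3, 3], [12, x - 6, 6], [-12, 3, x - 9]]) - (12)·det([[-3, -3, 3], [-3, x - 6, 6], [3, 3, x - 9]]) + (-6)·det([[-3, x + 6, 3], [-3, 12, 6], [3, -12, x - 9]]) - (0)·det([[-3, x + 6, -3], [-3, 12, x - 6], [3, -12, 3]]).

Evaluating gives χ_A(x) = x^4 - 18x^3 + 117x^2 - 324x + 324 = (x - 6)^2(x - 3)^2.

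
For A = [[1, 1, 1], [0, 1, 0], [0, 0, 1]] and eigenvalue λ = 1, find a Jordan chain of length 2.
v_1 = [[0, 1, 0]]^T, v_2 = [[1, 0, 0]]^T

We seek v_1 ∈ ker((A - I)^2) \ ker(A - I), then set v_{i+1} = (A - I) v_i.

One such chain is v_1 = [[0, 1, 0]]^T, v_2 = [[1, 0, 0]]^T. Check: (A - I) v_2 = [[0, 0, 0]]^T = 0.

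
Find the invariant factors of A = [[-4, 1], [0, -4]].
The Jordan structure of A has elementary divisors (x + 4)^2. Arranging the block sizes at each eigenvalue in decreasing order and taking row products gives the invariant factors.

Invariant factors (smallest first, each dividing the next): (x + 4)^2.

Check: the last factor (x + 4)^2 is the minimal polynomial, and the product (x + 4)^2 is the characteristic polynomial.

(x + 4)^2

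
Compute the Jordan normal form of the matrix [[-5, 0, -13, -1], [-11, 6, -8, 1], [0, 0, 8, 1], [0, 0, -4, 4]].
The characteristic polynomial is det(xI - A) = (x - 6)^3(x + 5), so the eigenvalues are -5 (algebraic multiplicity 1), 6 (algebraic multiplicity 3).

For λ = -5: algebraic multiplicity 1 gives one 1×1 block.

For λ = 6: rank(A - 6I) = 3, rank((A - 6I)^2) = 2, rank((A - 6I)^3) = 1. The eigenspace has dimension 4 - 3 = 1, so there is 1 Jordan block; the rank sequence gives block sizes [3].

Assembling the blocks gives the Jordan form J above.

J = [[-5, 0, 0, 0], [0, 6, 1, 0], [0, 0, 6, 1], [0, 0, 0, 6]]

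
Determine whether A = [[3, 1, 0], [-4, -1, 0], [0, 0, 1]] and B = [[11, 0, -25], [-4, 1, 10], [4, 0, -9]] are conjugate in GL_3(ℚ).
Two matrices over a field are similar if and only if they have the same invariant factors.

Both A and B have characteristic polynomial (x - 1)^3 and minimal polynomial (x - 1)^2. Computing further, both have invariant factors x - 1, (x - 1)^2. Hence A and B are similar.

Yes.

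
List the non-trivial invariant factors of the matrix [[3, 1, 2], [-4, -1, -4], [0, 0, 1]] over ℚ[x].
x - 1, (x - 1)^2

The Jordan structure of A has elementary divisors (x - 1)^2, (x - 1). Arranging the block sizes at each eigenvalue in decreasing order and taking row products gives the invariant factors.

Invariant factors (smallest first, each dividing the next): x - 1, (x - 1)^2.

Check: the last factor (x - 1)^2 is the minimal polynomial, and the product (x - 1)^3 is the characteristic polynomial.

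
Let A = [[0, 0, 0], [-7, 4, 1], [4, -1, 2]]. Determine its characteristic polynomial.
χ_A(x) = x(x - 3)^2

xI - A = [[x, 0, 0], [7, x - 4, -1], [-4, 1, x - 2]].

Expanding det(xI - A) along the first row:
det(xI - A) = + (x)·det([[x - 4, -1], [1, x - 2]]) - (0)·det([[7, -1], [-4, x - 2]]) + (0)·det([[7, x - 4], [-4, 1]]).

Evaluating gives χ_A(x) = x^3 - 6x^2 + 9x = x(x - 3)^2.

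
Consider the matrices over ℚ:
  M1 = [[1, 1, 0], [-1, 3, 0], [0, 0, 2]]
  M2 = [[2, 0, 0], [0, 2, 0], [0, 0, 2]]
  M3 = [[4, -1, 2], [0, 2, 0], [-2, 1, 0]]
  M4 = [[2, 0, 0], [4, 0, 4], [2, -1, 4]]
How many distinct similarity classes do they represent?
2 classes: {M1, M3, M4}, {M2}

Characteristic polynomials: χ_{M1} = (x - 2)^3, χ_{M2} = (x - 2)^3, χ_{M3} = (x - 2)^3, χ_{M4} = (x - 2)^3.

{M1, M3, M4}: invariant factors x - 2, (x - 2)^2.

{M2}: invariant factors x - 2, x - 2, x - 2.

Matrices are similar if and only if their invariant-factor lists agree; the partition into similarity classes is {M1, M3, M4}, {M2}.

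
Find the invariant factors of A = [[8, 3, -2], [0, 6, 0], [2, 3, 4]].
The Jordan structure of A has elementary divisors (x - 6)^2, (x - 6). Arranging the block sizes at each eigenvalue in decreasing order and taking row products gives the invariant factors.

Invariant factors (smallest first, each dividing the next): x - 6, (x - 6)^2.

Check: the last factor (x - 6)^2 is the minimal polynomial, and the product (x - 6)^3 is the characteristic polynomial.

x - 6, (x - 6)^2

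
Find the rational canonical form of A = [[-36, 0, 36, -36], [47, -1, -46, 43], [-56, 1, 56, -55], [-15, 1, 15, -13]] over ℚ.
R = [[0, 0, 0, -36], [1, 0, 0, 36], [0, 1, 0, -21], [0, 0, 1, 6]]

The invariant factors of A (the non-unit diagonal entries of the Smith normal form of xI - A over ℚ[x]) are (x^2 - 3x + 6)^2, each dividing the next. The characteristic polynomial is their product, (x^2 - 3x + 6)^2.

The rational canonical form is the block-diagonal matrix of companion matrices C(f_i):
R = [[0, 0, 0, -36], [1, 0, 0, 36], [0, 1, 0, -21], [0, 0, 1, 6]].

Note the characteristic polynomial does not split into linear factors over ℚ, so A has no Jordan form over ℚ; the rational canonical form exists over any field.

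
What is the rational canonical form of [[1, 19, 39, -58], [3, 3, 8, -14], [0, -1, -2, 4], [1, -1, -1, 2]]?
R = [[0, 0, 0, -20], [1, 0, 0, -3], [0, 1, 0, 2], [0, 0, 1, 4]]

The invariant factors of A (the non-unit diagonal entries of the Smith normal form of xI - A over ℚ[x]) are (x - 4)(x^3 - 2x - 5), each dividing the next. The characteristic polynomial is their product, (x - 4)(x^3 - 2x - 5).

The rational canonical form is the block-diagonal matrix of companion matrices C(f_i):
R = [[0, 0, 0, -20], [1, 0, 0, -3], [0, 1, 0, 2], [0, 0, 1, 4]].

Note the characteristic polynomial does not split into linear factors over ℚ, so A has no Jordan form over ℚ; the rational canonical form exists over any field.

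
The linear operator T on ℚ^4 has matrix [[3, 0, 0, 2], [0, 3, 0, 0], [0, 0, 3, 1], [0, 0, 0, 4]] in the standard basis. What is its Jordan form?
The characteristic polynomial is det(xI - A) = (x - 4)(x - 3)^3, so the eigenvalues are 3 (algebraic multiplicity 3), 4 (algebraic multiplicity 1).

For λ = 3: rank(A - 3I) = 1. The eigenspace has dimension 4 - 1 = 3, so there are 3 Jordan blocks; the rank sequence gives block sizes [1, 1, 1].

For λ = 4: algebraic multiplicity 1 gives one 1×1 block.

Assembling the blocks gives the Jordan form J above.

J = [[3, 0, 0, 0], [0, 3, 0, 0], [0, 0, 3, 0], [0, 0, 0, 4]]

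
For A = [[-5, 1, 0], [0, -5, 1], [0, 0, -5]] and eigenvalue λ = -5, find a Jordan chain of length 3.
v_1 = [[-2, 0, 1]]^T, v_2 = [[0, 1, 0]]^T, v_3 = [[1, 0, 0]]^T

We seek v_1 ∈ ker((A + 5I)^3) \ ker((A + 5I)^2), then set v_{i+1} = (A + 5I) v_i.

One such chain is v_1 = [[-2, 0, 1]]^T, v_2 = [[0, 1, 0]]^T, v_3 = [[1, 0, 0]]^T. Check: (A + 5I) v_3 = [[0, 0, 0]]^T = 0.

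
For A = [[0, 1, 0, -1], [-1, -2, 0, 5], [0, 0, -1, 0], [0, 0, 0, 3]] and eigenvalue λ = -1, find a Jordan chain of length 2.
We seek v_1 ∈ ker((A + I)^2) \ ker(A + I), then set v_{i+1} = (A + I) v_i.

One such chain is v_1 = [[0, 1, 0, 0]]^T, v_2 = [[1, -1, 0, 0]]^T. Check: (A + I) v_2 = [[0, 0, 0, 0]]^T = 0.

v_1 = [[0, 1, 0, 0]]^T, v_2 = [[1, -1, 0, 0]]^T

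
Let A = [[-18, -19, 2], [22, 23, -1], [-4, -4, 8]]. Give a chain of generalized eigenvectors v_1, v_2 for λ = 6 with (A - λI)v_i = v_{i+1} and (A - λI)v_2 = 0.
v_1 = [[1, -1, 1]]^T, v_2 = [[-3, 4, 2]]^T

We seek v_1 ∈ ker((A - 6I)^2) \ ker(A - 6I), then set v_{i+1} = (A - 6I) v_i.

One such chain is v_1 = [[1, -1, 1]]^T, v_2 = [[-3, 4, 2]]^T. Check: (A - 6I) v_2 = [[0, 0, 0]]^T = 0.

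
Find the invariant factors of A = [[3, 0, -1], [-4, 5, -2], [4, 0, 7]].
The Jordan structure of A has elementary divisors (x - 5)^2, (x - 5). Arranging the block sizes at each eigenvalue in decreasing order and taking row products gives the invariant factors.

Invariant factors (smallest first, each dividing the next): x - 5, (x - 5)^2.

Check: the last factor (x - 5)^2 is the minimal polynomial, and the product (x - 5)^3 is the characteristic polynomial.

x - 5, (x - 5)^2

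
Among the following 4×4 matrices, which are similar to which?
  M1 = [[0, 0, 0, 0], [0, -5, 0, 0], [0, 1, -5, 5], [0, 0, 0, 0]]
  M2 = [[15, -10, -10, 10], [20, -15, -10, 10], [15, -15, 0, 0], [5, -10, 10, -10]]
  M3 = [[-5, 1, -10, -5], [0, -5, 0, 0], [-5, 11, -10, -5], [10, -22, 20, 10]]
Characteristic polynomials: χ_{M1} = x^2(x + 5)^2, χ_{M2} = x^2(x + 5)^2, χ_{M3} = x^2(x + 5)^2.

{M1, M3}: invariant factors x, x(x + 5)^2.

{M2}: invariant factors x(x + 5), x(x + 5).

Matrices are similar if and only if their invariant-factor lists agree; the partition into similarity classes is {M1, M3}, {M2}.

2 classes: {M1, M3}, {M2}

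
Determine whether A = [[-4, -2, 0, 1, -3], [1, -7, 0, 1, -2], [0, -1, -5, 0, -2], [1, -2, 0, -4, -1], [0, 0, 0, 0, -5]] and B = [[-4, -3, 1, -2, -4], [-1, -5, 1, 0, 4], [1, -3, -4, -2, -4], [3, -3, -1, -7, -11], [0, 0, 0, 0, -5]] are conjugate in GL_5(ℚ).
Yes.

Two matrices over a field are similar if and only if they have the same invariant factors.

Both A and B have characteristic polynomial (x + 5)^5 and minimal polynomial (x + 5)^3. Computing further, both have invariant factors (x + 5)^2, (x + 5)^3. Hence A and B are similar.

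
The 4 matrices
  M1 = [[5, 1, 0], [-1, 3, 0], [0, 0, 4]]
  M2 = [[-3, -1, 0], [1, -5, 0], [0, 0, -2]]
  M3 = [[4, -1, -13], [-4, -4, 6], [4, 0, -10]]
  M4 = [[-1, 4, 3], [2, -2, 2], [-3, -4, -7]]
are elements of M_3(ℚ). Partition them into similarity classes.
Characteristic polynomials: χ_{M1} = (x - 4)^3, χ_{M2} = (x + 2)(x + 4)^2, χ_{M3} = (x + 2)(x + 4)^2, χ_{M4} = (x + 2)(x + 4)^2.

{M1}: invariant factors x - 4, (x - 4)^2.

{M2, M3, M4}: invariant factors (x + 2)(x + 4)^2.

Matrices are similar if and only if their invariant-factor lists agree; the partition into similarity classes is {M1}, {M2, M3, M4}.

2 classes: {M1}, {M2, M3, M4}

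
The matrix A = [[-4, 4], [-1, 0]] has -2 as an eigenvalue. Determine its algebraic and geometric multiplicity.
The characteristic polynomial is (x + 2)^2, so the factor x + 2 appears with exponent 2: the algebraic multiplicity is 2.

rank(A + 2I) = 1, so the eigenspace has dimension 2 - 1 = 1: the geometric multiplicity is 1.

Since 1 < 2, A is not diagonalizable.

algebraic multiplicity 2, geometric multiplicity 1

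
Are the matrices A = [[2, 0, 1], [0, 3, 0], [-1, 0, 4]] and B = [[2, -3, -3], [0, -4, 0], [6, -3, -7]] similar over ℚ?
No.

trace(A) = 9 but trace(B) = -9. The trace is a similarity invariant, so A and B are not similar.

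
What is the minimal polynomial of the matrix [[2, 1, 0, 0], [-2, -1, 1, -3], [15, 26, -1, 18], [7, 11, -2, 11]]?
m_A(x) = (x - 5)(x - 2)^3

The characteristic polynomial factors as (x - 5)(x - 2)^3. The minimal polynomial is ∏(x - λ)^{k_λ} where k_λ is the size of the largest Jordan block at λ.

For λ = 2: rank(A - 2I) = 3, and the largest Jordan block has size 3 (the smallest k with rank((A - 2I)^k) = rank((A - 2I)^(k+1))).
For λ = 5: rank(A - 5I) = 3, and the largest Jordan block has size 1 (the smallest k with rank((A - 5I)^k) = rank((A - 5I)^(k+1))).

So m_A(x) = (x - 5)(x - 2)^3.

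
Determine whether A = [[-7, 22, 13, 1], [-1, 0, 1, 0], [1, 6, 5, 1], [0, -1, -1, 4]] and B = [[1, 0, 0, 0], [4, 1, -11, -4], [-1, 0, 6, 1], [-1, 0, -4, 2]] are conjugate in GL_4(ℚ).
trace(A) = 2 but trace(B) = 10. The trace is a similarity invariant, so A and B are not similar.

No.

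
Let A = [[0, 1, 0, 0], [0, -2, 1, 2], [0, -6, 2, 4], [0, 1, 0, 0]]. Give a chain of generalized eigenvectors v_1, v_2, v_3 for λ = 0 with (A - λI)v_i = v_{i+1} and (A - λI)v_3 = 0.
v_1 = [[-2, 0, 9, -4]]^T, v_2 = [[0, 1, 2, 0]]^T, v_3 = [[1, 0, -2, 1]]^T

We seek v_1 ∈ ker(A^3) \ ker(A^2), then set v_{i+1} = A v_i.

One such chain is v_1 = [[-2, 0, 9, -4]]^T, v_2 = [[0, 1, 2, 0]]^T, v_3 = [[1, 0, -2, 1]]^T. Check: A v_3 = [[0, 0, 0, 0]]^T = 0.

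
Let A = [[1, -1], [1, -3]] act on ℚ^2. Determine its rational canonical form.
The invariant factors of A (the non-unit diagonal entries of the Smith normal form of xI - A over ℚ[x]) are x^2 + 2x - 2, each dividing the next. The characteristic polynomial is their product, x^2 + 2x - 2.

The rational canonical form is the block-diagonal matrix of companion matrices C(f_i):
R = [[0, 2], [1, -2]].

Note the characteristic polynomial does not split into linear factors over ℚ, so A has no Jordan form over ℚ; the rational canonical form exists over any field.

R = [[0, 2], [1, -2]]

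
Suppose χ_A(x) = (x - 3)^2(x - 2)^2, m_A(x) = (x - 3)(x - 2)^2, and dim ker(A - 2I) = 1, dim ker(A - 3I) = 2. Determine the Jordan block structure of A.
λ = 2: algebraic multiplicity 2 (exponent in χ_A), largest block size 2 (exponent in m_A), 1 block (geometric multiplicity). This forces block sizes [2].
λ = 3: algebraic multiplicity 2 (exponent in χ_A), largest block size 1 (exponent in m_A), 2 blocks (geometric multiplicity). These force block sizes [1, 1].

Jordan blocks: (2, 2), (3, 1), (3, 1)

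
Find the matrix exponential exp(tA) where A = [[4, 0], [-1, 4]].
e^{tA} = [[e^{4*t}, 0], [-t*e^{4*t}, e^{4*t}]]

A has Jordan form J = [[4, 1], [0, 4]] with A = PJP^{-1}, so e^{tA} = P e^{tJ} P^{-1}.

For a Jordan block J_k(λ), e^{tJ_k(λ)} = e^{λt} · (I + tN + t^2 N^2/2! + ... + t^{k-1} N^{k-1}/(k-1)!) where N is the nilpotent superdiagonal part.

Assembling the blocks and conjugating back gives the entries of e^{tA} as shown above.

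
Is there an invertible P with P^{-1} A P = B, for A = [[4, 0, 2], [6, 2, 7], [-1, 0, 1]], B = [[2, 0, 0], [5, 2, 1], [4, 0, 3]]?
Yes.

Two matrices over a field are similar if and only if they have the same invariant factors.

Both A and B have characteristic polynomial (x - 3)(x - 2)^2 and minimal polynomial (x - 3)(x - 2)^2. Computing further, both have invariant factors (x - 3)(x - 2)^2. Hence A and B are similar.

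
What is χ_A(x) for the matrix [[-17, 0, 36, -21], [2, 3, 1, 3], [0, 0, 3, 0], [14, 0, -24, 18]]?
χ_A(x) = (x - 4)(x - 3)^2(x + 3)

xI - A = [[x + 17, 0, -36, 21], [-2, x - 3, -1, -3], [0, 0, x - 3, 0], [-14, 0, 24, x - 18]].

Expanding det(xI - A) along the first row:
det(xI - A) = + (x + 17)·det([[x - 3, -1, -3], [0, x - 3, 0], [0, 24, x - 18]]) - (0)·det([[-2, -1, -3], [0, x - 3, 0], [-14, 24, x - 18]]) + (-36)·det([[-2, x - 3, -3], [0, 0, 0], [-14, 0, x - 18]]) - (21)·det([[-2, x - 3, -1], [0, 0, x - 3], [-14, 0, 24]]).

Evaluating gives χ_A(x) = x^4 - 7x^3 + 3x^2 + 63x - 108 = (x - 4)(x - 3)^2(x + 3).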